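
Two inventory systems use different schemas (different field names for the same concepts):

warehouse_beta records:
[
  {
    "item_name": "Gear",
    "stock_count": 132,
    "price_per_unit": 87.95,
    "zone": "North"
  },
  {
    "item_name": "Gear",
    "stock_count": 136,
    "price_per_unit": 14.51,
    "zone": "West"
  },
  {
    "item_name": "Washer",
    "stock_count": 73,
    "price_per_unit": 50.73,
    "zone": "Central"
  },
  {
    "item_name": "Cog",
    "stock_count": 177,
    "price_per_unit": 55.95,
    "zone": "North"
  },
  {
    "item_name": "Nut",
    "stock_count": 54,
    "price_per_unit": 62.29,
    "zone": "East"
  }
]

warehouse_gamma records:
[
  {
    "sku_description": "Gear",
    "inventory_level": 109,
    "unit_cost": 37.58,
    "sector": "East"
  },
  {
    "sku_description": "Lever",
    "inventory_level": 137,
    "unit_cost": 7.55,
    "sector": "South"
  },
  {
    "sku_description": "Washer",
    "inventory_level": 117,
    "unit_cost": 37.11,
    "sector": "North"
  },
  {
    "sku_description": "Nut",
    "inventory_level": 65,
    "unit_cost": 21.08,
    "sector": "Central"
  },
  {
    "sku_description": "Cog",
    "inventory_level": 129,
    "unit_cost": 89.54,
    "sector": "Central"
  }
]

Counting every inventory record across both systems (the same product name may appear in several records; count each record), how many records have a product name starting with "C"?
2

Schema mapping: "item_name" (warehouse_beta) = "sku_description" (warehouse_gamma) = product name

Records with product name starting with "C" in warehouse_beta: 1
Records with product name starting with "C" in warehouse_gamma: 1

Total: 1 + 1 = 2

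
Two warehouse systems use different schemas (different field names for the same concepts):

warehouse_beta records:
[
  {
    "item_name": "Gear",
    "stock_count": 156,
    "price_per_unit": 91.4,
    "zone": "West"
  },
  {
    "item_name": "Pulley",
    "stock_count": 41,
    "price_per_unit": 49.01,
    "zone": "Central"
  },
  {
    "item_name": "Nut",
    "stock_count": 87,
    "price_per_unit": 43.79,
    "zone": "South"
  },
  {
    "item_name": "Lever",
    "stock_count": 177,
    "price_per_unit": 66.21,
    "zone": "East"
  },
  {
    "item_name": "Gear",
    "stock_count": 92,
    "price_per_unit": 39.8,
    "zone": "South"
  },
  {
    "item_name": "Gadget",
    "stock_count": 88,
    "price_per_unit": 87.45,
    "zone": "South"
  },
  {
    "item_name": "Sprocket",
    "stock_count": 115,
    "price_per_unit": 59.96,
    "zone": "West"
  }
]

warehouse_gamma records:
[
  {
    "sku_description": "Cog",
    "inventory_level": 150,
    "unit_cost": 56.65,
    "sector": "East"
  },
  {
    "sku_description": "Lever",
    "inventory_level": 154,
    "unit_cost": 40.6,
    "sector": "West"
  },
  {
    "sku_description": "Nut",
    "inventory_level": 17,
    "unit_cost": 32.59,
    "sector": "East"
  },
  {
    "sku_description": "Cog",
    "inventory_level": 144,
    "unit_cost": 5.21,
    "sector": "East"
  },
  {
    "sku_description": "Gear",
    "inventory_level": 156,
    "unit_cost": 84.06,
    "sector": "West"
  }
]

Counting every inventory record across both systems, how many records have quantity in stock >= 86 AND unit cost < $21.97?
1

Schema mappings:
- "stock_count" (warehouse_beta) = "inventory_level" (warehouse_gamma) = quantity
- "price_per_unit" (warehouse_beta) = "unit_cost" (warehouse_gamma) = unit cost

Records meeting both conditions in warehouse_beta: 0
Records meeting both conditions in warehouse_gamma: 1

Total: 0 + 1 = 1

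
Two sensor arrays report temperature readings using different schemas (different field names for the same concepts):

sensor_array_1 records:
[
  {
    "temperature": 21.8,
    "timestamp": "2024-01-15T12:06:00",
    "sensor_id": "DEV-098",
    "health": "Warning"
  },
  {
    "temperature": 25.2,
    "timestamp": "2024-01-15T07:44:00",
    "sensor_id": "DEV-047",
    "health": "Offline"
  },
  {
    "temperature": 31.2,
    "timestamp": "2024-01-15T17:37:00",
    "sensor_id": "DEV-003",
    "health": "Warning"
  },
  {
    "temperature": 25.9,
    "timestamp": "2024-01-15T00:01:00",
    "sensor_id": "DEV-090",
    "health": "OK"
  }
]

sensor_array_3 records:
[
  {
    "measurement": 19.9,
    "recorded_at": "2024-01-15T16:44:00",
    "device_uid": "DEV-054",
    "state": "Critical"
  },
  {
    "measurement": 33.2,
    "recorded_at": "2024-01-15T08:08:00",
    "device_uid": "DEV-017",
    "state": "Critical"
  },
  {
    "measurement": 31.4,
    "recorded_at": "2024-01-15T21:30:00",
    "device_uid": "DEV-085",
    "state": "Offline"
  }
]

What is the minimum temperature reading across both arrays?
19.9

Schema mapping: "temperature" (sensor_array_1) = "measurement" (sensor_array_3) = temperature reading

Minimum in sensor_array_1: 21.8
Minimum in sensor_array_3: 19.9

Overall minimum: min(21.8, 19.9) = 19.9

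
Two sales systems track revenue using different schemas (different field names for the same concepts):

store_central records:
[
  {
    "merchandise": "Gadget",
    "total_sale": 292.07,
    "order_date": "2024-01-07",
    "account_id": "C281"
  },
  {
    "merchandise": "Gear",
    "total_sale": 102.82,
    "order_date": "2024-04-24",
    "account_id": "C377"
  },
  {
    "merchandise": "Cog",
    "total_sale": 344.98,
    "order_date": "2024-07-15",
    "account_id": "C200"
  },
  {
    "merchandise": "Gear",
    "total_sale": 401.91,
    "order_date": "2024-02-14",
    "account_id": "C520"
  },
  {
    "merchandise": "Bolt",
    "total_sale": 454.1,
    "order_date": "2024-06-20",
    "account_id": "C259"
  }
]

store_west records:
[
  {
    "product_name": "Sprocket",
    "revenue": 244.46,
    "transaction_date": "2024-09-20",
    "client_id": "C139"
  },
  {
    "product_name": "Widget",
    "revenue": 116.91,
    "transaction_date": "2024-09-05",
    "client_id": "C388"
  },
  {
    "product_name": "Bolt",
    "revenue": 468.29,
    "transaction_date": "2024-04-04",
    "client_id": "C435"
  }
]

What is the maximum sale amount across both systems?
468.29

Reconcile: "total_sale" (store_central) = "revenue" (store_west) = sale amount

Maximum in store_central: 454.1
Maximum in store_west: 468.29

Overall maximum: max(454.1, 468.29) = 468.29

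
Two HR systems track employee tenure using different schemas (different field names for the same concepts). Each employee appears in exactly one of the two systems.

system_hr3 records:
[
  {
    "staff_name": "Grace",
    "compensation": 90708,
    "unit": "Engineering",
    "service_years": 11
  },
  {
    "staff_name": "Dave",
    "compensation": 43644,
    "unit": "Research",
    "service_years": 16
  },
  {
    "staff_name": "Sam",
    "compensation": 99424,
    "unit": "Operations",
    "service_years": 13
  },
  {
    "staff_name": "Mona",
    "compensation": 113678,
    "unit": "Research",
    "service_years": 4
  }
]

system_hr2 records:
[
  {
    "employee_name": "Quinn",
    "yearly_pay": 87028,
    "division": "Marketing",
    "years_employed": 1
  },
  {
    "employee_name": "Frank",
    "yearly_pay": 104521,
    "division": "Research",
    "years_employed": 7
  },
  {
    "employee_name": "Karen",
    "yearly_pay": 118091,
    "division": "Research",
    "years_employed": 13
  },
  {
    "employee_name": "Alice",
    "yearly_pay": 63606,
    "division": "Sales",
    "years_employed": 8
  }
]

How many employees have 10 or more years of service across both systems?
4

Reconcile schemas: "service_years" (system_hr3) = "years_employed" (system_hr2) = years of service

From system_hr3: 3 employees with >= 10 years
From system_hr2: 1 employees with >= 10 years

Total: 3 + 1 = 4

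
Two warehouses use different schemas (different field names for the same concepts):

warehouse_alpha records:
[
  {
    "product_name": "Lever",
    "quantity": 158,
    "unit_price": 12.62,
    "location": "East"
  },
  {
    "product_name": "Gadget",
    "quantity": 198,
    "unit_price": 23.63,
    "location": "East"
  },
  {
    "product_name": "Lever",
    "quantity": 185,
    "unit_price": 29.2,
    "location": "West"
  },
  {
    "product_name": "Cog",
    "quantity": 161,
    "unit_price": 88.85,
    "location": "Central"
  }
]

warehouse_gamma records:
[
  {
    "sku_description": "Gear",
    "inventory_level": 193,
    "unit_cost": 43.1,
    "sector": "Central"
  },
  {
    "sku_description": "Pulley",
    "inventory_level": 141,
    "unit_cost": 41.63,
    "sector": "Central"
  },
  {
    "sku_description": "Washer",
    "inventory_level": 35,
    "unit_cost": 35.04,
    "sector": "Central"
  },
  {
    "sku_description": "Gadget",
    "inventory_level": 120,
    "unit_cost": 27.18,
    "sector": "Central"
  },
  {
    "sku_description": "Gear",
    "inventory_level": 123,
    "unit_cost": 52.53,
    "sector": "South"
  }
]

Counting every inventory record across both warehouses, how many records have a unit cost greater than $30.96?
5

Schema mapping: "unit_price" (warehouse_alpha) = "unit_cost" (warehouse_gamma) = unit cost

Records > $30.96 in warehouse_alpha: 1
Records > $30.96 in warehouse_gamma: 4

Total count: 1 + 4 = 5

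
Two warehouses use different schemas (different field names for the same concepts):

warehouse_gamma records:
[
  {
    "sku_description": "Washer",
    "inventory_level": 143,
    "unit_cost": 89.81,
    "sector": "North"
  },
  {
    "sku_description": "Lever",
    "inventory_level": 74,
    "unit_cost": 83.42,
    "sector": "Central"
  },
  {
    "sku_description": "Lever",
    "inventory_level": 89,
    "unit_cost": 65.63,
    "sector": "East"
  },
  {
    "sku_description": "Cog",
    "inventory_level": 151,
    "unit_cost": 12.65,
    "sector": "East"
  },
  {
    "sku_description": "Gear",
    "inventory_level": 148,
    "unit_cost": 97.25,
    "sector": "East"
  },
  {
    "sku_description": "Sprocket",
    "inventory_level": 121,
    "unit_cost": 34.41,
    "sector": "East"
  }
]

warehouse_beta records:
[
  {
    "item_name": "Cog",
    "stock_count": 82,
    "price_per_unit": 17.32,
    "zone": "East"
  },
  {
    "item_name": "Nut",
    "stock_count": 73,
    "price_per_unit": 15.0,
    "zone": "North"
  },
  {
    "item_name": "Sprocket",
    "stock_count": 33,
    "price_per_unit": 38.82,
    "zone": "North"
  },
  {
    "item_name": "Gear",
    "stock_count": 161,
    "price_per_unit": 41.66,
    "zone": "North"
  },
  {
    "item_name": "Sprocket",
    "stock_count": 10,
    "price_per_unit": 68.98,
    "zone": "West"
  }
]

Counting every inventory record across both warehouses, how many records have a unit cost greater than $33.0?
8

Schema mapping: "unit_cost" (warehouse_gamma) = "price_per_unit" (warehouse_beta) = unit cost

Records > $33.0 in warehouse_gamma: 5
Records > $33.0 in warehouse_beta: 3

Total count: 5 + 3 = 8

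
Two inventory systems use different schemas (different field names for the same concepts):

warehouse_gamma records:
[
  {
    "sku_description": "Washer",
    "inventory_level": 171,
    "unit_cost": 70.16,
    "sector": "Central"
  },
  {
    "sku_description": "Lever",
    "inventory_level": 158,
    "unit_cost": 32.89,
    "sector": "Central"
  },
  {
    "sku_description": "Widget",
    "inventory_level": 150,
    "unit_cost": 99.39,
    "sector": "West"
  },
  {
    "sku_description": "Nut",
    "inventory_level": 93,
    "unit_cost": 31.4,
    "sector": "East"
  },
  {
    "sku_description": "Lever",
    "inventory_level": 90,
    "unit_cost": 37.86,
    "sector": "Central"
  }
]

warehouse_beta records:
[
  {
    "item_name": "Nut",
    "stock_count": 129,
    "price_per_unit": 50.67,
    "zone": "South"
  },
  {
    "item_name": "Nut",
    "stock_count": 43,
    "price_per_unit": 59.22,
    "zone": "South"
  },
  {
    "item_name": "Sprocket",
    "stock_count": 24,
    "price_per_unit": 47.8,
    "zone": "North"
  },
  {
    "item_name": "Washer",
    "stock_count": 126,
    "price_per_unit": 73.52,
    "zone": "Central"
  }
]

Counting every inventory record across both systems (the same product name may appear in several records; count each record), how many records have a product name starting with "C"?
0

Schema mapping: "sku_description" (warehouse_gamma) = "item_name" (warehouse_beta) = product name

Records with product name starting with "C" in warehouse_gamma: 0
Records with product name starting with "C" in warehouse_beta: 0

Total: 0 + 0 = 0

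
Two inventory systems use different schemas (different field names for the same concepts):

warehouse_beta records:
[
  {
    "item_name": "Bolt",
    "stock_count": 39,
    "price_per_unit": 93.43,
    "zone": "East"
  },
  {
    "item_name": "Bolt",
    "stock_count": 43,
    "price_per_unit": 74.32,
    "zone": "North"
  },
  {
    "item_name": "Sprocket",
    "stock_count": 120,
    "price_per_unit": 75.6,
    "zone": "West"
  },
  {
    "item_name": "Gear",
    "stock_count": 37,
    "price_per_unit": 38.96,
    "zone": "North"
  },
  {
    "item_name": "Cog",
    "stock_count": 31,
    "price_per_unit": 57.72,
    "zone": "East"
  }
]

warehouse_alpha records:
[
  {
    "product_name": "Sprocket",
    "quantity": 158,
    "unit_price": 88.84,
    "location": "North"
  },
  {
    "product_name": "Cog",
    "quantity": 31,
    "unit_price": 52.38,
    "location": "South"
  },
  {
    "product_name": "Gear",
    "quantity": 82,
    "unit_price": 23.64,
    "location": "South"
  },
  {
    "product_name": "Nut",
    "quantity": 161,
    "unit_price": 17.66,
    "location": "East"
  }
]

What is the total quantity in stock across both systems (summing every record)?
702

To reconcile these schemas, identify the field holding the quantity in stock in each system:
1. In warehouse_beta it is "stock_count"
2. In warehouse_alpha it is "quantity"

From warehouse_beta: 39 + 43 + 120 + 37 + 31 = 270
From warehouse_alpha: 158 + 31 + 82 + 161 = 432

Total: 270 + 432 = 702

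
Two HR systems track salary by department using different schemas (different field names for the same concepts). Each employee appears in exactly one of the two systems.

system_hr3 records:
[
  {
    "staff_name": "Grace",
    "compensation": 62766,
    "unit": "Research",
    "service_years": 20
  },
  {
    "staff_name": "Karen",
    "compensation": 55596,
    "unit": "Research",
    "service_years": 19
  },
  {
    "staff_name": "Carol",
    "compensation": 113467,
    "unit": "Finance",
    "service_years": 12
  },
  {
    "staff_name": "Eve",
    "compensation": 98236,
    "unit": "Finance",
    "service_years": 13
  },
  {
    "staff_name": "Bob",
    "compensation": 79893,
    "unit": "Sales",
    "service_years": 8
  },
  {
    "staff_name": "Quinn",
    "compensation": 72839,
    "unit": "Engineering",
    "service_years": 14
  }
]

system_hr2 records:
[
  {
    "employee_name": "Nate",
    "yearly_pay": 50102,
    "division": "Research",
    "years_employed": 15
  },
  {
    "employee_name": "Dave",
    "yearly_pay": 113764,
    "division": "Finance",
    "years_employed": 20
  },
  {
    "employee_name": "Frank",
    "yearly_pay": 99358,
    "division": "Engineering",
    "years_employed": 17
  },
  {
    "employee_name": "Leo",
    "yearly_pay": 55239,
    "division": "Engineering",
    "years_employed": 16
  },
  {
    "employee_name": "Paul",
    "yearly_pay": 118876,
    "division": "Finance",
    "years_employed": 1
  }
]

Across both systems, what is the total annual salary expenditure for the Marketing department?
0

Schema mappings:
- "unit" (system_hr3) = "division" (system_hr2) = department
- "compensation" (system_hr3) = "yearly_pay" (system_hr2) = salary

Marketing salaries from system_hr3: 0
Marketing salaries from system_hr2: 0

Total: 0 + 0 = 0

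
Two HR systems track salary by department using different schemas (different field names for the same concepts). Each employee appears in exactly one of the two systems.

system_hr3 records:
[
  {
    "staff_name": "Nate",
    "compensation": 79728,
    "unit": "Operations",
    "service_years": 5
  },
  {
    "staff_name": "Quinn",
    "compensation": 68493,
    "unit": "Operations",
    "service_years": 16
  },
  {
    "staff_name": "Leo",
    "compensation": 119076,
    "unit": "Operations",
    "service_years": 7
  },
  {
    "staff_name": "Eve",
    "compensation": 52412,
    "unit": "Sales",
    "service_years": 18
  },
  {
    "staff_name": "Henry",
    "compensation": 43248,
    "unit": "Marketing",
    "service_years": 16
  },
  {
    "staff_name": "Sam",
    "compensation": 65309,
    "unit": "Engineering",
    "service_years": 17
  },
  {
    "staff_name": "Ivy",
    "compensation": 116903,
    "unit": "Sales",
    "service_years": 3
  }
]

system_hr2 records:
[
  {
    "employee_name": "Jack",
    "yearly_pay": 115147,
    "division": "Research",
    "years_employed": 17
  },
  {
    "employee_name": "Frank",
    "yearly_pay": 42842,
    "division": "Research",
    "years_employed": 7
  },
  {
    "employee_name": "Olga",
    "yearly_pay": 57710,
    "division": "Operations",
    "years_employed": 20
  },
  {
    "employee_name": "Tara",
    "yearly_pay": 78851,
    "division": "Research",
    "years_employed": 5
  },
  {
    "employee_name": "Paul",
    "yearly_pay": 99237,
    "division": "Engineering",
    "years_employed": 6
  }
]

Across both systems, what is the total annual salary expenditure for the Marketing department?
43248

Schema mappings:
- "unit" (system_hr3) = "division" (system_hr2) = department
- "compensation" (system_hr3) = "yearly_pay" (system_hr2) = salary

Marketing salaries from system_hr3: 43248
Marketing salaries from system_hr2: 0

Total: 43248 + 0 = 43248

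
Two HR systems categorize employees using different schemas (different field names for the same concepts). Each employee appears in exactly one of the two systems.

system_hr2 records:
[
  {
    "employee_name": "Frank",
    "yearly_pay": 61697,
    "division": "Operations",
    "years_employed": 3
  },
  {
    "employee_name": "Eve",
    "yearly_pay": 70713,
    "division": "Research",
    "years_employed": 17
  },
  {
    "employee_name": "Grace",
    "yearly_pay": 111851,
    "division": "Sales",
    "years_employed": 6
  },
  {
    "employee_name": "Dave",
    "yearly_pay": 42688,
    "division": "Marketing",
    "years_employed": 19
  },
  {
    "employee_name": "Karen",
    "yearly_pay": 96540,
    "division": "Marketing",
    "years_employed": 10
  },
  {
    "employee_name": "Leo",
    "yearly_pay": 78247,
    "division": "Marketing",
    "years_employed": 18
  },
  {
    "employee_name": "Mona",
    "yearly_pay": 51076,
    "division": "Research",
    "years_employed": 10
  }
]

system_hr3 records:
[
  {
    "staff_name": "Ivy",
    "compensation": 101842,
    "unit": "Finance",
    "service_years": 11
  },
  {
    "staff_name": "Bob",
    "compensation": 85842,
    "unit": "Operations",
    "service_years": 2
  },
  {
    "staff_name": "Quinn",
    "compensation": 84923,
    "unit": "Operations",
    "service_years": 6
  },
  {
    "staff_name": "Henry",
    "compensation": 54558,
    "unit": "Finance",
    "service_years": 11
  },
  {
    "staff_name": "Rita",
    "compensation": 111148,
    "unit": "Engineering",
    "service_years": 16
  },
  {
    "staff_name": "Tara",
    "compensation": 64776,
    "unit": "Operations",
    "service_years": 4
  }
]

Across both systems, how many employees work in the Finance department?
2

Schema mapping: "division" (system_hr2) = "unit" (system_hr3) = department

Finance employees in system_hr2: 0
Finance employees in system_hr3: 2

Total in Finance: 0 + 2 = 2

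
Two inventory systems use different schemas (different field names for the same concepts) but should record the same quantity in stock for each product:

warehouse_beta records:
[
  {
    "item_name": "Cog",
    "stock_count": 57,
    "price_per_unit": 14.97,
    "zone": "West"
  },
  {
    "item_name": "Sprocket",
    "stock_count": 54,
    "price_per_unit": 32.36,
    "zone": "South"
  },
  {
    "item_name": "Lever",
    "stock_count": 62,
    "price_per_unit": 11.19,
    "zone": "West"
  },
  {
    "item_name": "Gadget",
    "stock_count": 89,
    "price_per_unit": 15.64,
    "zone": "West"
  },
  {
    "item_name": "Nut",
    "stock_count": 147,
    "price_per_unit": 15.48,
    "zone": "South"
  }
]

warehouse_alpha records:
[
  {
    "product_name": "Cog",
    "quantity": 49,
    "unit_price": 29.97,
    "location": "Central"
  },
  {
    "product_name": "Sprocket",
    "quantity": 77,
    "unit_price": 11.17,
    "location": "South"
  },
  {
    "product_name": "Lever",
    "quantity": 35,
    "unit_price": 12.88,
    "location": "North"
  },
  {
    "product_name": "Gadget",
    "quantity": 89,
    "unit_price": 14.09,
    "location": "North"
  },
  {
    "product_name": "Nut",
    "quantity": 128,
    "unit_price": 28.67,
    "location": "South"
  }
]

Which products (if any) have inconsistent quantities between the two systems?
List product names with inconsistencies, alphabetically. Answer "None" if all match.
Cog, Lever, Nut, Sprocket

Schema mappings:
- "item_name" (warehouse_beta) = "product_name" (warehouse_alpha) = product name
- "stock_count" (warehouse_beta) = "quantity" (warehouse_alpha) = quantity

Comparison:
  Cog: 57 vs 49 - MISMATCH
  Sprocket: 54 vs 77 - MISMATCH
  Lever: 62 vs 35 - MISMATCH
  Gadget: 89 vs 89 - MATCH
  Nut: 147 vs 128 - MISMATCH

Products with inconsistencies: Cog, Lever, Nut, Sprocket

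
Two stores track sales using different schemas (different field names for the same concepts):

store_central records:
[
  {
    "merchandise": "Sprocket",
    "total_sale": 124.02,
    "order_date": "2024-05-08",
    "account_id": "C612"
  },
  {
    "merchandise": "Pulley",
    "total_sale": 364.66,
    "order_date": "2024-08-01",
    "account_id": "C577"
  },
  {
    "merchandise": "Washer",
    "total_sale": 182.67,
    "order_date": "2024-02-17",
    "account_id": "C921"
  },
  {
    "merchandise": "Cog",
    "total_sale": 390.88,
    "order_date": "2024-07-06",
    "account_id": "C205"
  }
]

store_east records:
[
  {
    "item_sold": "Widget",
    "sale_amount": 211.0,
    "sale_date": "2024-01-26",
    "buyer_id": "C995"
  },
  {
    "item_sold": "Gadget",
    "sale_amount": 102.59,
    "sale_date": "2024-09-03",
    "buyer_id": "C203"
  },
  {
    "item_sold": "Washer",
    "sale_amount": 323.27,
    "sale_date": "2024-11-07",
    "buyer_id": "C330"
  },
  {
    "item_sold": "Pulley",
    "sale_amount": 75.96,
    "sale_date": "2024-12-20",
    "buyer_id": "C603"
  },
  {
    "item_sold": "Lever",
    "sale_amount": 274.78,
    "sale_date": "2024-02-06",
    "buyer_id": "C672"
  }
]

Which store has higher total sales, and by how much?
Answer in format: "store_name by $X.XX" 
store_central by $74.63

Schema mapping: "total_sale" (store_central) = "sale_amount" (store_east) = sale amount

Total for store_central: 1062.23
Total for store_east: 987.60

Difference: |1062.23 - 987.60| = 74.63
store_central has higher sales by $74.63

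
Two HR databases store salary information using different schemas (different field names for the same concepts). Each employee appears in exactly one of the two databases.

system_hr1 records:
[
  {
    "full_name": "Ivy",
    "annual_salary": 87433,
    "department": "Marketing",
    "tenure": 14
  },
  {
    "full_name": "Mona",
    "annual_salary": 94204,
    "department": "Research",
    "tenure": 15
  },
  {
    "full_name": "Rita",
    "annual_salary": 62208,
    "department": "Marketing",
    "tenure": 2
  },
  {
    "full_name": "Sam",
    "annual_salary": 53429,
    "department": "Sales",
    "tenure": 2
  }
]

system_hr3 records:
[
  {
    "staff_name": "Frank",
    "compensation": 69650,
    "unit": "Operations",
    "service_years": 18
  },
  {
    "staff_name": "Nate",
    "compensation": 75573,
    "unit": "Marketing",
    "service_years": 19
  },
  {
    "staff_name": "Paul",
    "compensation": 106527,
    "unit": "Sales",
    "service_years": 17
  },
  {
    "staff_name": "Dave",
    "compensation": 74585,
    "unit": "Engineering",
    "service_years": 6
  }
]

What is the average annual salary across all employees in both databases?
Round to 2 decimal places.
77951.13

Schema mapping: "annual_salary" (system_hr1) = "compensation" (system_hr3) = annual salary

All salaries: [87433, 94204, 62208, 53429, 69650, 75573, 106527, 74585]
Sum: 623609
Count: 8
Average: 623609 / 8 = 77951.13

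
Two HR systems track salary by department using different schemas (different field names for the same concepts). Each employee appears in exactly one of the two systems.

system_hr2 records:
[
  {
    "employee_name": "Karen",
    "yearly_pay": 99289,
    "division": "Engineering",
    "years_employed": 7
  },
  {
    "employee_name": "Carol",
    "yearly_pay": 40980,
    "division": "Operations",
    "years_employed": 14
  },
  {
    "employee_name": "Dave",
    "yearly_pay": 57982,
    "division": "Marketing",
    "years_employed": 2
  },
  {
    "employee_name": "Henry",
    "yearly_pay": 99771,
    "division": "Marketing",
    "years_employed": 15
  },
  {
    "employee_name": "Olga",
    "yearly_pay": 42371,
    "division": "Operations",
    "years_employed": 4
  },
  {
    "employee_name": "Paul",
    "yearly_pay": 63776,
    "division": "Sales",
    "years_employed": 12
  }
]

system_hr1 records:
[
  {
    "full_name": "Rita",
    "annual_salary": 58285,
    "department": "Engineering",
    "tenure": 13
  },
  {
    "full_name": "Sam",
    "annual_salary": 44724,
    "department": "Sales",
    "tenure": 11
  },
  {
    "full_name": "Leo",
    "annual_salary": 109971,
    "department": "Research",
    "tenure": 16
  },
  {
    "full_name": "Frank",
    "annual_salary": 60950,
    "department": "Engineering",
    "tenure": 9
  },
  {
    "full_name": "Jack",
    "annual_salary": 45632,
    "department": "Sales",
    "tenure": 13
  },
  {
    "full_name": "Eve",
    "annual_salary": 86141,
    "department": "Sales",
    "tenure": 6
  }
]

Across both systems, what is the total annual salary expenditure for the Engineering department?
218524

Schema mappings:
- "division" (system_hr2) = "department" (system_hr1) = department
- "yearly_pay" (system_hr2) = "annual_salary" (system_hr1) = salary

Engineering salaries from system_hr2: 99289
Engineering salaries from system_hr1: 119235

Total: 99289 + 119235 = 218524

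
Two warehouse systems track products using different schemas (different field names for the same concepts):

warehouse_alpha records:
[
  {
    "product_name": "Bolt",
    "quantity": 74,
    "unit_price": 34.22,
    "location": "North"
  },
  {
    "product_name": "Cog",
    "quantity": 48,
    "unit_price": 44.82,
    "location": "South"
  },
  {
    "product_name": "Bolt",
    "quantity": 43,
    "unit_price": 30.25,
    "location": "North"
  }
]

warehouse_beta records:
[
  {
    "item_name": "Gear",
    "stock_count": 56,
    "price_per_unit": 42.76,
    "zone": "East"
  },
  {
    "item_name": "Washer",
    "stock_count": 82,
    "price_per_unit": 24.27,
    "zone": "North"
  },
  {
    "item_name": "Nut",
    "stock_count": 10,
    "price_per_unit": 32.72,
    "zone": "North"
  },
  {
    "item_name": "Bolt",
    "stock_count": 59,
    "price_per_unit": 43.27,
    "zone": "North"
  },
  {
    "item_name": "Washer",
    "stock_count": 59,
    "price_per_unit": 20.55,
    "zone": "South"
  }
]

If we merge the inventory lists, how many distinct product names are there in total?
5

Schema mapping: "product_name" (warehouse_alpha) = "item_name" (warehouse_beta) = product name

Products in warehouse_alpha: ['Bolt', 'Cog']
Products in warehouse_beta: ['Bolt', 'Gear', 'Nut', 'Washer']

Union (unique products): ['Bolt', 'Cog', 'Gear', 'Nut', 'Washer']
Count: 5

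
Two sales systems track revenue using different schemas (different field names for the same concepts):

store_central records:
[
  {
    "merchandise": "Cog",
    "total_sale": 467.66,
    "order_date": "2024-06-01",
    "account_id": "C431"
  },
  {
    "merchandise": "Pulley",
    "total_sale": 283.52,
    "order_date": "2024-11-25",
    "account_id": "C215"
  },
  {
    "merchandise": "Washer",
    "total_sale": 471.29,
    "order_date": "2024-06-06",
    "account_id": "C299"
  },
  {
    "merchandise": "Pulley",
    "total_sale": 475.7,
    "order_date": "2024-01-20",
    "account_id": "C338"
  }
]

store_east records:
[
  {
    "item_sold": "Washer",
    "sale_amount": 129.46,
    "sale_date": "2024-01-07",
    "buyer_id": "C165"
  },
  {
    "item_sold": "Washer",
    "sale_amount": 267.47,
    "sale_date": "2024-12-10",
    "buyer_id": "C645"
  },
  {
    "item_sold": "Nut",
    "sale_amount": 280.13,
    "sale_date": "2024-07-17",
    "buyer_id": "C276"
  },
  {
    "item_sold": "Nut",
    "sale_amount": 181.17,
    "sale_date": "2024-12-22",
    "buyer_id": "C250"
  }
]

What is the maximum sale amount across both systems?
475.7

Reconcile: "total_sale" (store_central) = "sale_amount" (store_east) = sale amount

Maximum in store_central: 475.7
Maximum in store_east: 280.13

Overall maximum: max(475.7, 280.13) = 475.7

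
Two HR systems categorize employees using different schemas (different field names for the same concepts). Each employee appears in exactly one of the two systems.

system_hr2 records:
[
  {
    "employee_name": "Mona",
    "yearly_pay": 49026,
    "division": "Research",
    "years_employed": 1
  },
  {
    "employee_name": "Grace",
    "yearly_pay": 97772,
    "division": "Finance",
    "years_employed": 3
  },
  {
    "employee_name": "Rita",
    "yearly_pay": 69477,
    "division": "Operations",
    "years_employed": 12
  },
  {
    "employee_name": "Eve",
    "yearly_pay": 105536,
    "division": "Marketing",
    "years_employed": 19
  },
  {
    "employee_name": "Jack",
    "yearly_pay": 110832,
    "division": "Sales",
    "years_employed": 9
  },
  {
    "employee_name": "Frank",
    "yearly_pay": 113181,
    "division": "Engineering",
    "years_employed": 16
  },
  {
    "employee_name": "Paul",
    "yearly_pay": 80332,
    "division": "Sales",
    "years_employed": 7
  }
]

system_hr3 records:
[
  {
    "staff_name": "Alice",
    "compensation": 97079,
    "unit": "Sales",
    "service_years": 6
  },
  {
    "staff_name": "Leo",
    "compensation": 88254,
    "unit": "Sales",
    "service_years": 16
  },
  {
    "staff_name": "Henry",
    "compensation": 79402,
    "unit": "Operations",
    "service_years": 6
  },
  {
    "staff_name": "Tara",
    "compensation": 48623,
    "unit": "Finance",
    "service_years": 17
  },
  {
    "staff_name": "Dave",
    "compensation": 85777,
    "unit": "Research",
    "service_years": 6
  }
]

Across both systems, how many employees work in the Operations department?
2

Schema mapping: "division" (system_hr2) = "unit" (system_hr3) = department

Operations employees in system_hr2: 1
Operations employees in system_hr3: 1

Total in Operations: 1 + 1 = 2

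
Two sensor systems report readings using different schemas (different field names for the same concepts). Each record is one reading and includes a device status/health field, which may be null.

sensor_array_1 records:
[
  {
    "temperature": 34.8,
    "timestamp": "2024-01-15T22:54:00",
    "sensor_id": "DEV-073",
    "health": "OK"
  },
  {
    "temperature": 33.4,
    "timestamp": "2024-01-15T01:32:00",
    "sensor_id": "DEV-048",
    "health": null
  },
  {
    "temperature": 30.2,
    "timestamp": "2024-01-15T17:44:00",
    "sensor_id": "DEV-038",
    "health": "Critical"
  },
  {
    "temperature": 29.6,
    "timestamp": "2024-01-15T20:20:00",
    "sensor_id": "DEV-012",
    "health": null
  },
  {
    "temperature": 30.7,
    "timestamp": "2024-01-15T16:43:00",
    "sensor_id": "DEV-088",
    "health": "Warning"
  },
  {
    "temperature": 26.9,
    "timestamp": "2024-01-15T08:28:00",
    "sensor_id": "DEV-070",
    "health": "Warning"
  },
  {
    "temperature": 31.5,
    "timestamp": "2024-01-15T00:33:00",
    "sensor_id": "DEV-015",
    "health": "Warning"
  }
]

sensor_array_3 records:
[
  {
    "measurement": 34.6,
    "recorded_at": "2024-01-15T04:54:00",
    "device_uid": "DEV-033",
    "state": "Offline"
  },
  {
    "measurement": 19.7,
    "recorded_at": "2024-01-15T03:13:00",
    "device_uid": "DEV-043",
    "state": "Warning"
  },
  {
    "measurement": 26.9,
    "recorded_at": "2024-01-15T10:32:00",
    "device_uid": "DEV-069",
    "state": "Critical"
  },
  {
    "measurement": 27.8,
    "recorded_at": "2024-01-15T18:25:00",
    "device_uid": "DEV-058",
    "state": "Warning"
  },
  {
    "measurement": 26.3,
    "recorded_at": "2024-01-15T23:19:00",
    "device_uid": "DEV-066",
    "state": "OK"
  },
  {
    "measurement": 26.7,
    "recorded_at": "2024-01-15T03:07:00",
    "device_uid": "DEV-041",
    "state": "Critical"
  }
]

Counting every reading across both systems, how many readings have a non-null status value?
11

Schema mapping: "health" (sensor_array_1) = "state" (sensor_array_3) = status

Non-null in sensor_array_1: 5
Non-null in sensor_array_3: 6

Total non-null: 5 + 6 = 11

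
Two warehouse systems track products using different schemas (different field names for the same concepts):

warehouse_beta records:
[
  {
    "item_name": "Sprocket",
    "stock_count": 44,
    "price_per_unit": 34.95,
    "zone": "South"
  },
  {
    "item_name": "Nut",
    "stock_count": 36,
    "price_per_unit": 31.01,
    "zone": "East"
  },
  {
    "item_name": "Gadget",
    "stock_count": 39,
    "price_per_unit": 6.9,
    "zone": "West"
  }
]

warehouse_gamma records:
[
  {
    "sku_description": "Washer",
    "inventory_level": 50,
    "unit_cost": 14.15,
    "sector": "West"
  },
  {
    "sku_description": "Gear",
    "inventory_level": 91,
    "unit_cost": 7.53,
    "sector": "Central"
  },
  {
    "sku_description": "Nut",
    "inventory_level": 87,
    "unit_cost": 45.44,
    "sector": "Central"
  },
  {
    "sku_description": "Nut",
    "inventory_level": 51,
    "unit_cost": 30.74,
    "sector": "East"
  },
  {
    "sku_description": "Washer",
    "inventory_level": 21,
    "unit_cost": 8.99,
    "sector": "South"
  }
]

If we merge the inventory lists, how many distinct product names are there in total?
5

Schema mapping: "item_name" (warehouse_beta) = "sku_description" (warehouse_gamma) = product name

Products in warehouse_beta: ['Gadget', 'Nut', 'Sprocket']
Products in warehouse_gamma: ['Gear', 'Nut', 'Washer']

Union (unique products): ['Gadget', 'Gear', 'Nut', 'Sprocket', 'Washer']
Count: 5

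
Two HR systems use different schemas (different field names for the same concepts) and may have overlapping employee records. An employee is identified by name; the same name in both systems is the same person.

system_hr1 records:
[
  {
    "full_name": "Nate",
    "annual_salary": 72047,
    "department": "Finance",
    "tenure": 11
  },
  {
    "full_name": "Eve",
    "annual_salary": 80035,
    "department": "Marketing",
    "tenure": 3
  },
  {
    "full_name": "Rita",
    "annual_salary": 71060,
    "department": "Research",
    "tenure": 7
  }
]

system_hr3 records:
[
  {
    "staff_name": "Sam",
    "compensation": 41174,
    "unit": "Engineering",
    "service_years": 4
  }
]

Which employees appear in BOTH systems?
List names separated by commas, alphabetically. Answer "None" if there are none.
None

Schema mapping: "full_name" (system_hr1) = "staff_name" (system_hr3) = employee name

Names in system_hr1: ['Eve', 'Nate', 'Rita']
Names in system_hr3: ['Sam']

Intersection: None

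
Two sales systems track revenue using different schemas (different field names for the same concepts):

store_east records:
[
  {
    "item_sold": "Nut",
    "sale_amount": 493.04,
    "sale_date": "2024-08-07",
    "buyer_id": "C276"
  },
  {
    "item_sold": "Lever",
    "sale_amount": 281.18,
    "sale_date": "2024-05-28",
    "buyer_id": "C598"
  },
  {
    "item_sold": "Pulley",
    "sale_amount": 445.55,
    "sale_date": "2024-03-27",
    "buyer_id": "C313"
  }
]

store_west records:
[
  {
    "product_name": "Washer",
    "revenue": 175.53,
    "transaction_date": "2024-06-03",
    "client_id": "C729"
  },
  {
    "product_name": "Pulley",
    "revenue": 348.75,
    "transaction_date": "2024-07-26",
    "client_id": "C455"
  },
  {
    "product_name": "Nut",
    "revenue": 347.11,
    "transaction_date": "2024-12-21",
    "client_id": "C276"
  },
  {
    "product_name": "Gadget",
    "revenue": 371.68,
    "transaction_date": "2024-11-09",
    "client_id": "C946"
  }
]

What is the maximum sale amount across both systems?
493.04

Reconcile: "sale_amount" (store_east) = "revenue" (store_west) = sale amount

Maximum in store_east: 493.04
Maximum in store_west: 371.68

Overall maximum: max(493.04, 371.68) = 493.04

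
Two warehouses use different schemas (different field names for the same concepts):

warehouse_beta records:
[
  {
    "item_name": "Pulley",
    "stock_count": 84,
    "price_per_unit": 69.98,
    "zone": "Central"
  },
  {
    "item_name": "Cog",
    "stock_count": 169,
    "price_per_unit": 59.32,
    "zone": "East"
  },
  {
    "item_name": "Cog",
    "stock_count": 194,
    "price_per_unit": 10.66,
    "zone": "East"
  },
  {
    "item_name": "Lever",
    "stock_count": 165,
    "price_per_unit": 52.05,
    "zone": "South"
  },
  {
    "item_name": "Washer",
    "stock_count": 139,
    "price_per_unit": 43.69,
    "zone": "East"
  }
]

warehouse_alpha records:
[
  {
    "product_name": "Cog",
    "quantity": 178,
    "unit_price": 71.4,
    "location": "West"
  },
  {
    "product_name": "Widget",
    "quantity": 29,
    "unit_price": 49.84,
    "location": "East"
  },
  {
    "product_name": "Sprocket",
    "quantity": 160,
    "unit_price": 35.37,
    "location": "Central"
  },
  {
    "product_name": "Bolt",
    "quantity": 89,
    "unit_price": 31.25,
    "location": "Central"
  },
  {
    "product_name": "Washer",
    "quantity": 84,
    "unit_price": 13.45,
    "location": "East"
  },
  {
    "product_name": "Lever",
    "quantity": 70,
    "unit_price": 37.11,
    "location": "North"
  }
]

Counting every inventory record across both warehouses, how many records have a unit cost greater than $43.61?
6

Schema mapping: "price_per_unit" (warehouse_beta) = "unit_price" (warehouse_alpha) = unit cost

Records > $43.61 in warehouse_beta: 4
Records > $43.61 in warehouse_alpha: 2

Total count: 4 + 2 = 6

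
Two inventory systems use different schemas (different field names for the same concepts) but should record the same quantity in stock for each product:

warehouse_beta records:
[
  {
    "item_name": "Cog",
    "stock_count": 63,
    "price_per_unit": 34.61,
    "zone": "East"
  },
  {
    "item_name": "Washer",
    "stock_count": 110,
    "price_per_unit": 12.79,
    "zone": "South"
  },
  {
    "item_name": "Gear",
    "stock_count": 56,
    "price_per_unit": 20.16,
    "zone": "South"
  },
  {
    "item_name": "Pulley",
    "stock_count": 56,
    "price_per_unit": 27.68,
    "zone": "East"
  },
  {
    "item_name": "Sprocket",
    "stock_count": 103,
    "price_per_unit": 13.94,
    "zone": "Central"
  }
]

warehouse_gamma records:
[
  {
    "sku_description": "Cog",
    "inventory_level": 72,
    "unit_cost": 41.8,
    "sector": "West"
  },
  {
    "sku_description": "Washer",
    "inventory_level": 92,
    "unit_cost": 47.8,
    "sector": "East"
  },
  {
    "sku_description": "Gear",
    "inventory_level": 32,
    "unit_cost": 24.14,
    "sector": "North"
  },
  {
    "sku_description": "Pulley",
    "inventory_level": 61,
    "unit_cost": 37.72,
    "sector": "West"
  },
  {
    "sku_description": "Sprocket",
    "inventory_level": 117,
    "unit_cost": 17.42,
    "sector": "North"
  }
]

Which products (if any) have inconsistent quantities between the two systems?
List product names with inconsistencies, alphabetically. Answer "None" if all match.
Cog, Gear, Pulley, Sprocket, Washer

Schema mappings:
- "item_name" (warehouse_beta) = "sku_description" (warehouse_gamma) = product name
- "stock_count" (warehouse_beta) = "inventory_level" (warehouse_gamma) = quantity

Comparison:
  Cog: 63 vs 72 - MISMATCH
  Washer: 110 vs 92 - MISMATCH
  Gear: 56 vs 32 - MISMATCH
  Pulley: 56 vs 61 - MISMATCH
  Sprocket: 103 vs 117 - MISMATCH

Products with inconsistencies: Cog, Gear, Pulley, Sprocket, Washer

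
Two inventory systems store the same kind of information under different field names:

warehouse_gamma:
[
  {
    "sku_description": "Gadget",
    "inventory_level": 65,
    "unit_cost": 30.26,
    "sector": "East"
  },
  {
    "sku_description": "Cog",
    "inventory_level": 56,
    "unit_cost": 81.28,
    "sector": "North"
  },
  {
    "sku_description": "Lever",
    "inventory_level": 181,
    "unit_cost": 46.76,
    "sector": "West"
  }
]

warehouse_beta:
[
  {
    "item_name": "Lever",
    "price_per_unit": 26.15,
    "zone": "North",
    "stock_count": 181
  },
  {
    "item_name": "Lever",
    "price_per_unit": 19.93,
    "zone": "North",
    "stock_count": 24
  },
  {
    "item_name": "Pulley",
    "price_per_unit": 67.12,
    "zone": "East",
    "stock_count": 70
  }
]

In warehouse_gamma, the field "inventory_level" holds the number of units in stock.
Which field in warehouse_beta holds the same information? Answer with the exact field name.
stock_count

In warehouse_gamma, "inventory_level" holds the number of units in stock.
The fields in warehouse_beta are: "item_name", "price_per_unit", "zone", "stock_count".
"stock_count" is the match: the name refers to the same concept and its values are whole-number counts (e.g. 181, 24).
The other fields ("item_name", "price_per_unit", "zone") hold different kinds of data.

So "inventory_level" in warehouse_gamma corresponds to "stock_count" in warehouse_beta.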